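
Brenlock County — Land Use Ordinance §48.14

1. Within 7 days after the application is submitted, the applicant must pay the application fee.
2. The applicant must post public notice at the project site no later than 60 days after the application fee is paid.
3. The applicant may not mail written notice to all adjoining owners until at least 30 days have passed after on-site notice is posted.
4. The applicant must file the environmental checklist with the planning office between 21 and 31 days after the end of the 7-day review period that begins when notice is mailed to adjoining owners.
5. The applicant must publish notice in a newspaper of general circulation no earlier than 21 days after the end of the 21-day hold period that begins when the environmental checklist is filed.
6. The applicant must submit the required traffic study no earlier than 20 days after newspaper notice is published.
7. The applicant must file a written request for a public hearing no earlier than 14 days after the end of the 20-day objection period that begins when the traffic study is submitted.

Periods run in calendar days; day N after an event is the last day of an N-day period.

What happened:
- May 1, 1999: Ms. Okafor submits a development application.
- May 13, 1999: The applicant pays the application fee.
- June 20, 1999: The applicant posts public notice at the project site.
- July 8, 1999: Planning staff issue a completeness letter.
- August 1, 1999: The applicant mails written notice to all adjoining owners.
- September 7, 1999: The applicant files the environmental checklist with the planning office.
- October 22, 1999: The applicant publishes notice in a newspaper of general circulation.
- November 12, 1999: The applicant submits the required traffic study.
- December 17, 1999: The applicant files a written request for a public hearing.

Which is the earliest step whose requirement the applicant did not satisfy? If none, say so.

Step 1

(1) due by May 1, 1999 + 7 days = May 8, 1999; done May 13, 1999 — 5 days late.
The analysis stops there.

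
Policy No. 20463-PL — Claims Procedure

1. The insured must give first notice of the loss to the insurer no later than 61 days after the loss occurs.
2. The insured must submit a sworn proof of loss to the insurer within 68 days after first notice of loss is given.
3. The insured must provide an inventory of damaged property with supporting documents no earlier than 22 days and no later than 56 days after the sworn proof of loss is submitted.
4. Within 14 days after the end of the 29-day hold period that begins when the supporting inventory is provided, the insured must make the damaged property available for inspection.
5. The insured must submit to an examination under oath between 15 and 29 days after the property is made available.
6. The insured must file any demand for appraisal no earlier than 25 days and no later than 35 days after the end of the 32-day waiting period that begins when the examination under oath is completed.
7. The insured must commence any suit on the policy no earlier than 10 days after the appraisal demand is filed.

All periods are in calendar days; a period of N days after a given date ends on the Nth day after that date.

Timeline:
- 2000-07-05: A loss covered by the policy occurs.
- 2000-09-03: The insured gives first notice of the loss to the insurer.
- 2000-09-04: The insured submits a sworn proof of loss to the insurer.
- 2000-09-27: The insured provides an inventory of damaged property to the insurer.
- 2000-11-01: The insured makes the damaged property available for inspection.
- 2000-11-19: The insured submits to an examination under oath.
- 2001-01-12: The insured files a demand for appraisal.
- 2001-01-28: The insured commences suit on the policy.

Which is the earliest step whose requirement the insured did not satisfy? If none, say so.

Step 1 — counting 61 days from 2000-07-05 (when the loss occurs) gives a deadline of 2000-09-04; completed 2000-09-03, before the deadline.
Step 2 — counting 68 days from 2000-09-03 (when first notice of loss is given) gives a deadline of 2000-11-10; done 2000-09-04 — timely.
Step 3 — 22 and 56 days from 2000-09-04 (when the sworn proof of loss is submitted) are 2000-09-26 and 2000-10-30 respectively; done 2000-09-27 — within the window.
Step 4 — counting 14 days from 2000-10-26 (end of the 29-day hold period, which began when the supporting inventory is provided on 2000-09-27) gives a deadline of 2000-11-09; done 2000-11-01 — timely.
Step 5 — 15 and 29 days from 2000-11-01 (when the property is made available) are 2000-11-16 and 2000-11-30 respectively; 2000-11-19 falls inside that range.
Step 6 — 25 and 35 days from 2000-12-21 (end of the 32-day waiting period, which began when the examination under oath is completed on 2000-11-19) are 2001-01-15 and 2001-01-25 respectively; 2001-01-12 is 3 days too early.
Later steps need not be reached.

Step 6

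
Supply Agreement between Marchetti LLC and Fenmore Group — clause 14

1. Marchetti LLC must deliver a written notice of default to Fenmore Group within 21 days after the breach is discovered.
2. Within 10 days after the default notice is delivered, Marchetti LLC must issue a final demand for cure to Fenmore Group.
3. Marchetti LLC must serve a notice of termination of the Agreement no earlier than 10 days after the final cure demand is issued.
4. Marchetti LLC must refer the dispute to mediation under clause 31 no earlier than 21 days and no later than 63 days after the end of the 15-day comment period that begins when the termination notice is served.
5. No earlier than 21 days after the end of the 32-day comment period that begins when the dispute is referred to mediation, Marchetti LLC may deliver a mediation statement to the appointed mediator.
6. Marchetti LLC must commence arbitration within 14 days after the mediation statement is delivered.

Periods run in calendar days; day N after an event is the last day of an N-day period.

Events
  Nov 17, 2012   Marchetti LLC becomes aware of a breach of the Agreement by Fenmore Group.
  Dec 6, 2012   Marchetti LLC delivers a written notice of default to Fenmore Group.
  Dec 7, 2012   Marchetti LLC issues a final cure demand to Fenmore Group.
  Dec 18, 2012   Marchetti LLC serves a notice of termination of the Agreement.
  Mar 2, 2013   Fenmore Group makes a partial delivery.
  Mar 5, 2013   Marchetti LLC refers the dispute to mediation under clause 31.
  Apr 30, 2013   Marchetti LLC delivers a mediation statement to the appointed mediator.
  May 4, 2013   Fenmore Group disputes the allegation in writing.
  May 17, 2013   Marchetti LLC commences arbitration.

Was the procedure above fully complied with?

(1) due by Nov 17, 2012 + 21 days = Dec 8, 2012; done Dec 6, 2012 — timely.
(2) due by Dec 6, 2012 + 10 days = Dec 16, 2012; done Dec 7, 2012 — timely.
(3) permitted from Dec 7, 2012 + 10 days = Dec 17, 2012 onward; done Dec 18, 2012 — permitted.
(4) the permitted window runs from Jan 2, 2013 + 21 = Jan 23, 2013 to Jan 2, 2013 + 63 = Mar 6, 2013; done Mar 5, 2013, which is between those dates.
(5) permitted from Apr 6, 2013 + 21 days = Apr 27, 2013 onward; done Apr 30, 2013 — permitted.
(6) due by Apr 30, 2013 + 14 days = May 14, 2013; May 17, 2013 misses that deadline by 3 days.
Later steps need not be reached.

No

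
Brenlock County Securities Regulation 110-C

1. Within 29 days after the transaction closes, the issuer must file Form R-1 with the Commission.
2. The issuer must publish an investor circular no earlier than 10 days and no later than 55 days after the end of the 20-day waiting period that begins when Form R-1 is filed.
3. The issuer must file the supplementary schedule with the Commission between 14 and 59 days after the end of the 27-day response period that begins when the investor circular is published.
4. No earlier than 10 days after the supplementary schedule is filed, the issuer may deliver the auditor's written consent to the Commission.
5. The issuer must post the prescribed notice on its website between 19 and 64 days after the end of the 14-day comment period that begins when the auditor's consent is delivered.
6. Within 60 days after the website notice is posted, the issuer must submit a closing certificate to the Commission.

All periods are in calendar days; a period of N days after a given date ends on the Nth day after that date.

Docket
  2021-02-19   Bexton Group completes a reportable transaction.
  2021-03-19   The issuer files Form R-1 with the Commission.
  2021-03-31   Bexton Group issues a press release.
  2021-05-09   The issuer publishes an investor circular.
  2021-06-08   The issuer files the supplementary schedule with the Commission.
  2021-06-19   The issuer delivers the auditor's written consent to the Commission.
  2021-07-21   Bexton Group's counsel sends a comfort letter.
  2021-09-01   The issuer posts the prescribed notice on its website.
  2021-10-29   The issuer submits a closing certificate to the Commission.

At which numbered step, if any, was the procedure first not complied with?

Step 1: 29 days after 2021-02-19 (when the transaction closes) is 2021-03-20; completed 2021-03-19, before the deadline.
Step 2: the window is 10–55 days after 2021-04-08 (end of the 20-day waiting period, which began when Form R-1 is filed on 2021-03-19), so 2021-04-18 through 2021-06-02; done 2021-05-09 — within the window.
Step 3: the window is 14–59 days after 2021-06-05 (end of the 27-day response period, which began when the investor circular is published on 2021-05-09), so 2021-06-19 through 2021-08-03; done 2021-06-08 — 11 days before the window opened.

Step 3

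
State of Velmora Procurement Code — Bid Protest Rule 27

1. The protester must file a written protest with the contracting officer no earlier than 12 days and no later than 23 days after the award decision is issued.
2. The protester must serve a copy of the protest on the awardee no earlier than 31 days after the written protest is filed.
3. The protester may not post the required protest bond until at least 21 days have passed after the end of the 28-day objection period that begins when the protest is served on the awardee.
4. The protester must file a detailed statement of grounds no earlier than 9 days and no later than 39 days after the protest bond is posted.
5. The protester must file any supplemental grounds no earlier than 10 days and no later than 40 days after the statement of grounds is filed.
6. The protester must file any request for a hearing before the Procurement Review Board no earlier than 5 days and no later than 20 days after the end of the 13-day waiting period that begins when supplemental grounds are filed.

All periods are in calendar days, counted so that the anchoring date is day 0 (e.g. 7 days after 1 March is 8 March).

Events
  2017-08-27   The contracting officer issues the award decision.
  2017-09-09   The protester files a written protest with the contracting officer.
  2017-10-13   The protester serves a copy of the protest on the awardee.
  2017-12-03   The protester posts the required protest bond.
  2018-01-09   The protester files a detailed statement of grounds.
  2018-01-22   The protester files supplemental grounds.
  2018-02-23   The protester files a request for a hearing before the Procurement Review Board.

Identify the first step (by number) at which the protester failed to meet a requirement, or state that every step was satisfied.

Step 1: the window is 12–23 days after 2017-08-27 (when the award decision is issued), so 2017-09-08 through 2017-09-19; 2017-09-09 falls inside that range.
Step 2: the earliest permitted date is 31 days after 2017-09-09 (when the written protest is filed), i.e. 2017-10-10; done 2017-10-13 — permitted.
Step 3: the earliest permitted date is 21 days after 2017-11-10 (end of the 28-day objection period, which began when the protest is served on the awardee on 2017-10-13), i.e. 2017-12-01; done 2017-12-03 — permitted.
Step 4: the window is 9–39 days after 2017-12-03 (when the protest bond is posted), so 2017-12-12 through 2018-01-11; 2018-01-09 falls inside that range.
Step 5: the window is 10–40 days after 2018-01-09 (when the statement of grounds is filed), so 2018-01-19 through 2018-02-18; 2018-01-22 falls inside that range.
Step 6: the window is 5–20 days after 2018-02-04 (end of the 13-day waiting period, which began when supplemental grounds are filed on 2018-01-22), so 2018-02-09 through 2018-02-24; 2018-02-23 falls inside that range.

None — every step was satisfied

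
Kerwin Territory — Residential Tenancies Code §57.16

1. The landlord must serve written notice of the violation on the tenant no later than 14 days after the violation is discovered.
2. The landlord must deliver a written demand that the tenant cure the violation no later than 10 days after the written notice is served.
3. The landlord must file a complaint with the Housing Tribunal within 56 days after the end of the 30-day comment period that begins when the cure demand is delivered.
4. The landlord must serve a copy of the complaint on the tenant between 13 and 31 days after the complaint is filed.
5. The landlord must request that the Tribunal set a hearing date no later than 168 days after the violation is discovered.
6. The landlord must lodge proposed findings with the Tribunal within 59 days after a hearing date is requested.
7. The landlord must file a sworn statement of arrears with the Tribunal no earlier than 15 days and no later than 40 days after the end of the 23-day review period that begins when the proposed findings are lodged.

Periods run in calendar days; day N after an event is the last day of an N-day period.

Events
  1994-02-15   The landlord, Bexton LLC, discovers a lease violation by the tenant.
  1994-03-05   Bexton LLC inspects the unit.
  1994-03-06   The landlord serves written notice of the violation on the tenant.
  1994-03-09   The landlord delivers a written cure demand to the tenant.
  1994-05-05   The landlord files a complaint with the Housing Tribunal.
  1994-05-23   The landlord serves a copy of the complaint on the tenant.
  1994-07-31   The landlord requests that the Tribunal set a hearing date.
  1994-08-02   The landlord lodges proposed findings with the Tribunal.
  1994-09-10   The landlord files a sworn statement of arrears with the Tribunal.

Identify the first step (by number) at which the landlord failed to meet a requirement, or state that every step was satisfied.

Step 1: 14 days after 1994-02-15 (when the violation is discovered) is 1994-03-01; 1994-03-06 misses that deadline by 5 days.

Step 1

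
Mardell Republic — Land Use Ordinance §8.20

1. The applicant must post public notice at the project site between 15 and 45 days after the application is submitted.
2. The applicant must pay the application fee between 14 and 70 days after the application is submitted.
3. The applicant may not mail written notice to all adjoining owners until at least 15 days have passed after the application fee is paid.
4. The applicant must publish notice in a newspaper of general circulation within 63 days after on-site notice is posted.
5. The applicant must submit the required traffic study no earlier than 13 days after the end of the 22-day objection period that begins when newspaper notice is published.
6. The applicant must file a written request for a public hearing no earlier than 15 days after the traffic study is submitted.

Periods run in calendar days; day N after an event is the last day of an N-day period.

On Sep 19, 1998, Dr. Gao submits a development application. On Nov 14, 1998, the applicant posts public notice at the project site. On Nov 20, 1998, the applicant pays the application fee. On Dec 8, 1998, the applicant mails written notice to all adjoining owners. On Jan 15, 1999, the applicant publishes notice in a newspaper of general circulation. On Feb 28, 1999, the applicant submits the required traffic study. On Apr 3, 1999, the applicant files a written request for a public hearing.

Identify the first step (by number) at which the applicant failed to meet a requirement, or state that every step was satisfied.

(1) the permitted window runs from Sep 19, 1998 + 15 = Oct 4, 1998 to Sep 19, 1998 + 45 = Nov 3, 1998; done Nov 14, 1998 — 11 days after the window closed.

Step 1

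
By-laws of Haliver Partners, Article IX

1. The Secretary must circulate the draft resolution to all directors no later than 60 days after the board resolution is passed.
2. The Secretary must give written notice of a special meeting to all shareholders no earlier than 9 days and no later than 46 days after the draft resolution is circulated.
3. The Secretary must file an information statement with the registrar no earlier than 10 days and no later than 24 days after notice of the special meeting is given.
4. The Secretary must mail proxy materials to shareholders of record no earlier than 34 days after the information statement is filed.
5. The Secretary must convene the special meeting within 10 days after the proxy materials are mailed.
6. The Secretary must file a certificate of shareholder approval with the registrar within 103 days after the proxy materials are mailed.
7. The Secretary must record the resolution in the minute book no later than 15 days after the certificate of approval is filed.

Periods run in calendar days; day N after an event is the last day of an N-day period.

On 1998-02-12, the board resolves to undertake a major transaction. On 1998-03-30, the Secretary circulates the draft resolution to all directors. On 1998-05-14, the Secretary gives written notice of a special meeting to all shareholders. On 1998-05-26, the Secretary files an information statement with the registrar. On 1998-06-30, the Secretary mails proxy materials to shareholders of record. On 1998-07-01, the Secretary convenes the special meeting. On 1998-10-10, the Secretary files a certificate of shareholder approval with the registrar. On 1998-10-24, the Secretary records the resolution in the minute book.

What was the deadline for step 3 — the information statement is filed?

Step 3 runs from 1998-05-14, when notice of the special meeting is given. The window is 10–24 days after 1998-05-14; it closes on 1998-06-07.

1998-06-07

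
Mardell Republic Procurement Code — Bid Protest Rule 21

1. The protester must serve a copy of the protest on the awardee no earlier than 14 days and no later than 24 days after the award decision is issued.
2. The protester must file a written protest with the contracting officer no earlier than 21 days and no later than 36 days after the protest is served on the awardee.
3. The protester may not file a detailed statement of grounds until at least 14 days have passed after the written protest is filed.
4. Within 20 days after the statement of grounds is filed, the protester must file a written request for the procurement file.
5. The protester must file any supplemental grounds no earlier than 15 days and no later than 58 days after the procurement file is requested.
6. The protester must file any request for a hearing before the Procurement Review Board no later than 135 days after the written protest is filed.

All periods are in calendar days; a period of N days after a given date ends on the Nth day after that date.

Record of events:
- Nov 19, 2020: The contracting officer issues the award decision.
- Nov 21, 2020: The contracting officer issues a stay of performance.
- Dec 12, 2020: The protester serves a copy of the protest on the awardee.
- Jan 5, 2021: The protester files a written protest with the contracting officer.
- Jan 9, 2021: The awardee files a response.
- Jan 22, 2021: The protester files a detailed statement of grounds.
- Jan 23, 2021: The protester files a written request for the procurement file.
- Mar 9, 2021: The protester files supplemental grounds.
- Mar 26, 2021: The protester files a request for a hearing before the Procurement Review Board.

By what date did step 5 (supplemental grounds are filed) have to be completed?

Mar 22, 2021

Step 5 runs from Jan 23, 2021, when the procurement file is requested. The window is 15–58 days after Jan 23, 2021; it closes on Mar 22, 2021.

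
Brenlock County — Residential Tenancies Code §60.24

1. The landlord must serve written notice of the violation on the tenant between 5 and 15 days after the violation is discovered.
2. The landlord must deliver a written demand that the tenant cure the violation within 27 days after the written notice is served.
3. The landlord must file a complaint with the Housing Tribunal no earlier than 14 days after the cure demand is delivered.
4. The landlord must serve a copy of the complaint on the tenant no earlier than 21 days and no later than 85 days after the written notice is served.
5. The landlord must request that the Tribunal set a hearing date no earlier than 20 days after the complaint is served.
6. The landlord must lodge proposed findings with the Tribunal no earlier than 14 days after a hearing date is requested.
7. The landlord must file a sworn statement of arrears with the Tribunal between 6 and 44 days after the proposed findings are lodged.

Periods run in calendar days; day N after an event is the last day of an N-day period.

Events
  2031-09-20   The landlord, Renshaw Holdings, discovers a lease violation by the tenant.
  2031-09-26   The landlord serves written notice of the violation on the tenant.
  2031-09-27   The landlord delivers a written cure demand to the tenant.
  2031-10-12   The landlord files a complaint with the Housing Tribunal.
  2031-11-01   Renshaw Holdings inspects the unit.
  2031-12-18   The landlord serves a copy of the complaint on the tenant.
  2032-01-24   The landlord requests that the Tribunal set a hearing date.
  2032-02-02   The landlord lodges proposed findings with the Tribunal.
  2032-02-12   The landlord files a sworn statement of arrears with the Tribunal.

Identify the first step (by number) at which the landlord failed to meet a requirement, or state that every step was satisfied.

Step 1: the window is 5–15 days after 2031-09-20 (when the violation is discovered), so 2031-09-25 through 2031-10-05; 2031-09-26 falls inside that range.
Step 2: 27 days after 2031-09-26 (when the written notice is served) is 2031-10-23; done 2031-09-27 — timely.
Step 3: the earliest permitted date is 14 days after 2031-09-27 (when the cure demand is delivered), i.e. 2031-10-11; done 2031-10-12 — permitted.
Step 4: the window is 21–85 days after 2031-09-26 (when the written notice is served), so 2031-10-17 through 2031-12-20; 2031-12-18 falls inside that range.
Step 5: the earliest permitted date is 20 days after 2031-12-18 (when the complaint is served), i.e. 2032-01-07; done 2032-01-24 — permitted.
Step 6: the earliest permitted date is 14 days after 2032-01-24 (when a hearing date is requested), i.e. 2032-02-07; 2032-02-02 is 5 days before the earliest permitted date.
Later steps need not be reached.

Step 6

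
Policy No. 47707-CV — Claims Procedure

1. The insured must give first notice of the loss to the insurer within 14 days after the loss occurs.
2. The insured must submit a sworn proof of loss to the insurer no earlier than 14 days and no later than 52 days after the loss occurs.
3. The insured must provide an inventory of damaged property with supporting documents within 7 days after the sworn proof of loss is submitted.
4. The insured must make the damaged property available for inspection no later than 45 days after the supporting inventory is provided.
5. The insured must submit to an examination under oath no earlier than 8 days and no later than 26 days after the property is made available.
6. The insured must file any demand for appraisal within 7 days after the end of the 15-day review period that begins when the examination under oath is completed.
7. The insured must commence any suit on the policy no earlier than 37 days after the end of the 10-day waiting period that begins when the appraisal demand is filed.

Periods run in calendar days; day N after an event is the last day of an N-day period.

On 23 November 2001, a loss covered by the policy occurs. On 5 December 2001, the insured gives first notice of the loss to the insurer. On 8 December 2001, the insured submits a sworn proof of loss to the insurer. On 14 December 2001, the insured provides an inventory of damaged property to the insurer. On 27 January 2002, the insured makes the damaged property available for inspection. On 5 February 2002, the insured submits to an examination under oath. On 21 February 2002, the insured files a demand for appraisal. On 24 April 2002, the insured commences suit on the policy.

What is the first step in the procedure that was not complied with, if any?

(1) due by 23 November 2001 + 14 days = 7 December 2001; 5 December 2001 is within that limit.
(2) the permitted window runs from 23 November 2001 + 14 = 7 December 2001 to 23 November 2001 + 52 = 14 January 2002; done 8 December 2001, which is between those dates.
(3) due by 8 December 2001 + 7 days = 15 December 2001; done 14 December 2001 — timely.
(4) due by 14 December 2001 + 45 days = 28 January 2002; completed 27 January 2002, before the deadline.
(5) the permitted window runs from 27 January 2002 + 8 = 4 February 2002 to 27 January 2002 + 26 = 22 February 2002; done 5 February 2002 — within the window.
(6) due by 20 February 2002 + 7 days = 27 February 2002; done 21 February 2002 — timely.
(7) permitted from 3 March 2002 + 37 days = 9 April 2002 onward; 24 April 2002 is on or after that date.

None — every step was satisfied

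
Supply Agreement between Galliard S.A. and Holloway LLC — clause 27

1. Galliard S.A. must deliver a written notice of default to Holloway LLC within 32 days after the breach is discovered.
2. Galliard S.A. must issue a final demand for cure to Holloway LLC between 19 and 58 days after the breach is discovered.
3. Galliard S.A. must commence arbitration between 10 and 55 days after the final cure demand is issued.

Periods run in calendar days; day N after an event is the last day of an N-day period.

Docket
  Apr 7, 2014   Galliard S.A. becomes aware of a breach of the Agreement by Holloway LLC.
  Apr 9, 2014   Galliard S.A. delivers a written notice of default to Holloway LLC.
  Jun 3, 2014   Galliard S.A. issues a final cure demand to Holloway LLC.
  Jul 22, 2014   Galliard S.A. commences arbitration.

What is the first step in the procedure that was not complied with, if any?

None — every step was satisfied

Step 1: 32 days after Apr 7, 2014 (when the breach is discovered) is May 9, 2014; Apr 9, 2014 is within that limit.
Step 2: the window is 19–58 days after Apr 7, 2014 (when the breach is discovered), so Apr 26, 2014 through Jun 4, 2014; Jun 3, 2014 falls inside that range.
Step 3: the window is 10–55 days after Jun 3, 2014 (when the final cure demand is issued), so Jun 13, 2014 through Jul 28, 2014; done Jul 22, 2014 — within the window.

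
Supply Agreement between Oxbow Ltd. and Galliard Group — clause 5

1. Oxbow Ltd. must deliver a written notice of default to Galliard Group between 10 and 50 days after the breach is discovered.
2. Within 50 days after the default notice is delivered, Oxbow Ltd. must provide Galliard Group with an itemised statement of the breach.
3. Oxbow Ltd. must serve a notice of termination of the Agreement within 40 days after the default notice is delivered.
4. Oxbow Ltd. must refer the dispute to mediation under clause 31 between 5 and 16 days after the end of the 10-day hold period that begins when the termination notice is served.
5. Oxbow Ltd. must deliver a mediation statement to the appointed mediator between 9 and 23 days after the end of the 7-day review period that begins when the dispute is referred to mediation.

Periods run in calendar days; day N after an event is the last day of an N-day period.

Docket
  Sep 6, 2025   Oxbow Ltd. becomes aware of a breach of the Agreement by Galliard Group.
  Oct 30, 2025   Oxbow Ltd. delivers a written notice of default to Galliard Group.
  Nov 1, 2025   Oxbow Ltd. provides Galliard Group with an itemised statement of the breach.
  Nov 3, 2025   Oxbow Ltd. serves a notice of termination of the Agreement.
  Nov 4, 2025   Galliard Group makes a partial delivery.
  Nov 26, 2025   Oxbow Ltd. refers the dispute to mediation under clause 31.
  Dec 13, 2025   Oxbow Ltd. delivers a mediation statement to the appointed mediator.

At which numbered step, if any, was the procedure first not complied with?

Step 1

Step 1: the window is 10–50 days after Sep 6, 2025 (when the breach is discovered), so Sep 16, 2025 through Oct 26, 2025; Oct 30, 2025 is 4 days past the end of the window.
The analysis stops there.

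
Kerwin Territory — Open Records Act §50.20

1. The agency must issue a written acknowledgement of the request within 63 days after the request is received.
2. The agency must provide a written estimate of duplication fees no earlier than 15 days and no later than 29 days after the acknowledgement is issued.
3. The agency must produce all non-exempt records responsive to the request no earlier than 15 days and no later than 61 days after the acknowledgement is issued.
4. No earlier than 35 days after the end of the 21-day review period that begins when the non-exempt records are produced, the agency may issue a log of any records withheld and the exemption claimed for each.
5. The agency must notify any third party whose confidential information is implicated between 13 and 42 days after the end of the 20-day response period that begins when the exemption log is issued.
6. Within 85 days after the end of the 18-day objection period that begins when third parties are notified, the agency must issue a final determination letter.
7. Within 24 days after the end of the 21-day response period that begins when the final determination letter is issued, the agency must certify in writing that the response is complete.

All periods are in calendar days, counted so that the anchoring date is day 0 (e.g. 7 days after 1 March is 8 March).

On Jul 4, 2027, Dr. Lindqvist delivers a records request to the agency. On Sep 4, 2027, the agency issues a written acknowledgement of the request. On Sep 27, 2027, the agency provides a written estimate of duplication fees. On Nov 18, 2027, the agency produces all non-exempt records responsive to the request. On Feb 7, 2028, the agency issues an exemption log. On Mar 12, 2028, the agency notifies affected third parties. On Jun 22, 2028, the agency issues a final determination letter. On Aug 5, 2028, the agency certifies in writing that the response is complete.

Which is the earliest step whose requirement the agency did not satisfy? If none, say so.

(1) due by Jul 4, 2027 + 63 days = Sep 5, 2027; Sep 4, 2027 is within that limit.
(2) the permitted window runs from Sep 4, 2027 + 15 = Sep 19, 2027 to Sep 4, 2027 + 29 = Oct 3, 2027; done Sep 27, 2027 — within the window.
(3) the permitted window runs from Sep 4, 2027 + 15 = Sep 19, 2027 to Sep 4, 2027 + 61 = Nov 4, 2027; Nov 18, 2027 is 14 days past the end of the window.
The procedure was therefore not followed at step 3.

Step 3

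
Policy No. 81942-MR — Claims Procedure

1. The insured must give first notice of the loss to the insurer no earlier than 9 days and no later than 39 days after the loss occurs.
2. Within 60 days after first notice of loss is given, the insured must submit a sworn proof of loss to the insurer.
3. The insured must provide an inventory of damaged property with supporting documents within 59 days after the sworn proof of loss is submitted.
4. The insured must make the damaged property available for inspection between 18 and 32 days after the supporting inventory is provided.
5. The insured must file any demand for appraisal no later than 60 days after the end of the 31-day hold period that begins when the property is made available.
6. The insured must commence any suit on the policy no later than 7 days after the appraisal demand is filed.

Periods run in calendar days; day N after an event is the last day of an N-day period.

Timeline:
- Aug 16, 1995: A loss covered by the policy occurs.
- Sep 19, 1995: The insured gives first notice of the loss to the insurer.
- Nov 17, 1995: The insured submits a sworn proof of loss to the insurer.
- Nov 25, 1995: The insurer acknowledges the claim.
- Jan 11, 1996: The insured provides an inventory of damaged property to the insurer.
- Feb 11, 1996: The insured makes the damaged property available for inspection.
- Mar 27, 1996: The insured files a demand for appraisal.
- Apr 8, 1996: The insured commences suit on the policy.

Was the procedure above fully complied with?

No

(1) the permitted window runs from Aug 16, 1995 + 9 = Aug 25, 1995 to Aug 16, 1995 + 39 = Sep 24, 1995; Sep 19, 1995 falls inside that range.
(2) due by Sep 19, 1995 + 60 days = Nov 18, 1995; completed Nov 17, 1995, before the deadline.
(3) due by Nov 17, 1995 + 59 days = Jan 15, 1996; completed Jan 11, 1996, before the deadline.
(4) the permitted window runs from Jan 11, 1996 + 18 = Jan 29, 1996 to Jan 11, 1996 + 32 = Feb 12, 1996; Feb 11, 1996 falls inside that range.
(5) due by Mar 13, 1996 + 60 days = May 12, 1996; done Mar 27, 1996 — timely.
(6) due by Mar 27, 1996 + 7 days = Apr 3, 1996; not done until Apr 8, 1996, 5 days after the deadline.
That is the first point of non-compliance.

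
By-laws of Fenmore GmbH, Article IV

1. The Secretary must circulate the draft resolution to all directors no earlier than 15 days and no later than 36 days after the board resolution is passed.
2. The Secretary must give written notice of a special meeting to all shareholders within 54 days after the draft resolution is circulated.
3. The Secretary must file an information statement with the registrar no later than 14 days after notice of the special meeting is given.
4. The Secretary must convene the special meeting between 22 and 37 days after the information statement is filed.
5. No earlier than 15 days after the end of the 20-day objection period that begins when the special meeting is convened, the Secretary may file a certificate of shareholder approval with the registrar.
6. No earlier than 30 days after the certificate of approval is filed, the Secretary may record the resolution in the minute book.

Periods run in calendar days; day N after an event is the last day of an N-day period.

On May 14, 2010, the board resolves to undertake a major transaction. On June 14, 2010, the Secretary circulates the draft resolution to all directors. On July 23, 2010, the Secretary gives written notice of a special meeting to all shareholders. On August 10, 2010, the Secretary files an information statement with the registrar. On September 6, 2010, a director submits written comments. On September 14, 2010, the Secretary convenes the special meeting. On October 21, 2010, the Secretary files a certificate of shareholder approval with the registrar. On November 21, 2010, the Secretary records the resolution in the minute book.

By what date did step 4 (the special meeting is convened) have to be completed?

September 16, 2010

Step 4 runs from August 10, 2010, when the information statement is filed. The window is 22–37 days after August 10, 2010; it closes on September 16, 2010.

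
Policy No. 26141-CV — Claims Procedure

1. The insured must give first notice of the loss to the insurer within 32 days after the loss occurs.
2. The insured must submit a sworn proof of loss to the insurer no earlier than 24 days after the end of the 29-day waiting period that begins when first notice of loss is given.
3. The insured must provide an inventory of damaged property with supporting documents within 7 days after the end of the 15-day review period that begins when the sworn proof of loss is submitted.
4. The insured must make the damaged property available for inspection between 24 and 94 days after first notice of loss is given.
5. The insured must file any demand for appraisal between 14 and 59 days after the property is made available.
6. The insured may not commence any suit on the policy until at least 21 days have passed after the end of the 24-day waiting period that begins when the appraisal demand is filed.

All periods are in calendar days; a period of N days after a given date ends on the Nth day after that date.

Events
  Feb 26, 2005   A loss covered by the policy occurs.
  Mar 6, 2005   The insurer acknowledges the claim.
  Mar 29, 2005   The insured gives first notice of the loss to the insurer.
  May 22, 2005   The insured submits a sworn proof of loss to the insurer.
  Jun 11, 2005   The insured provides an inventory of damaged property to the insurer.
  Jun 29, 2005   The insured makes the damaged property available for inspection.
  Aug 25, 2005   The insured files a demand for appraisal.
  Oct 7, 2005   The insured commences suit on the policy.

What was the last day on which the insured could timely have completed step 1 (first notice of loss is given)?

Step 1 runs from Feb 26, 2005, when the loss occurs. 32 days after Feb 26, 2005 is Mar 30, 2005.

Mar 30, 2005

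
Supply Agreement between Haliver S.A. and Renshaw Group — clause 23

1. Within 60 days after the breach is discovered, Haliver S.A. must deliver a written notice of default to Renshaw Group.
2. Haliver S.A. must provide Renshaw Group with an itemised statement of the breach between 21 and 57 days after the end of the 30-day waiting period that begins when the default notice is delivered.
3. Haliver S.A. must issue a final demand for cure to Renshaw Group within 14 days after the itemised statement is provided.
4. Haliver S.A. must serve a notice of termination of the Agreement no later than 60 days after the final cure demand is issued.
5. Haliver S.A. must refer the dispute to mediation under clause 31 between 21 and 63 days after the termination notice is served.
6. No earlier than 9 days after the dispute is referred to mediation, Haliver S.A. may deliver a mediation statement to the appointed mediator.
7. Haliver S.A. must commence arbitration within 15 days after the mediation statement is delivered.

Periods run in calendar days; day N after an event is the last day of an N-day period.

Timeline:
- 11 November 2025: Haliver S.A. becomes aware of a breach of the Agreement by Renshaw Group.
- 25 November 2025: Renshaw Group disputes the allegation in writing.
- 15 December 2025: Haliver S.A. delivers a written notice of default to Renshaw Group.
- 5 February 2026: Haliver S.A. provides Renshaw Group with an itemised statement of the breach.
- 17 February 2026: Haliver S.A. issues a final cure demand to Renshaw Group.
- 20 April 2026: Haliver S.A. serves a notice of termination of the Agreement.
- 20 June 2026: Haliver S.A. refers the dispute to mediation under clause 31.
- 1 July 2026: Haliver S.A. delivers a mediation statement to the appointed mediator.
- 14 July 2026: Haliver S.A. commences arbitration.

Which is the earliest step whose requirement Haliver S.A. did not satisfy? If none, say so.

Step 1: 60 days after 11 November 2025 (when the breach is discovered) is 10 January 2026; completed 15 December 2025, before the deadline.
Step 2: the window is 21–57 days after 14 January 2026 (end of the 30-day waiting period, which began when the default notice is delivered on 15 December 2025), so 4 February 2026 through 12 March 2026; done 5 February 2026, which is between those dates.
Step 3: 14 days after 5 February 2026 (when the itemised statement is provided) is 19 February 2026; done 17 February 2026 — timely.
Step 4: 60 days after 17 February 2026 (when the final cure demand is issued) is 18 April 2026; 20 April 2026 misses that deadline by 2 days.

Step 4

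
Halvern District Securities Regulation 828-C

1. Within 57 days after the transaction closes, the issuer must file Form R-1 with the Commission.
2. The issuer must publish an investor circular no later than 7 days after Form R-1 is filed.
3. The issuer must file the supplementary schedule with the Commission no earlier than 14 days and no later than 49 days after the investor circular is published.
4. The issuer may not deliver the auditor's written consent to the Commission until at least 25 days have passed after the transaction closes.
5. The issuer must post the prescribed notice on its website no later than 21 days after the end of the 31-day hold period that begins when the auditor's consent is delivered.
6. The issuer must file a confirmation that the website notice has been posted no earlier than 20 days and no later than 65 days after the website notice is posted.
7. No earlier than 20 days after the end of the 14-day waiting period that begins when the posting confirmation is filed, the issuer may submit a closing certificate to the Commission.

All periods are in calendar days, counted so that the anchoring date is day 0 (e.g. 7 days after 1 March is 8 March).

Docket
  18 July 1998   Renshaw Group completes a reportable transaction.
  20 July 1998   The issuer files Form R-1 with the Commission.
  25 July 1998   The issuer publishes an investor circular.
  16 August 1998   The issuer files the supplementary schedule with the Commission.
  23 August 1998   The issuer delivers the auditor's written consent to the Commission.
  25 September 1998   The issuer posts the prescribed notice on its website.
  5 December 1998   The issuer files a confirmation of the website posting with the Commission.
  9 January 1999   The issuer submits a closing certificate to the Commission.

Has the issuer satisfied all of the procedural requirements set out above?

(1) due by 18 July 1998 + 57 days = 13 September 1998; 20 July 1998 is within that limit.
(2) due by 20 July 1998 + 7 days = 27 July 1998; 25 July 1998 is within that limit.
(3) the permitted window runs from 25 July 1998 + 14 = 8 August 1998 to 25 July 1998 + 49 = 12 September 1998; done 16 August 1998, which is between those dates.
(4) permitted from 18 July 1998 + 25 days = 12 August 1998 onward; 23 August 1998 is on or after that date.
(5) due by 23 September 1998 + 21 days = 14 October 1998; 25 September 1998 is within that limit.
(6) the permitted window runs from 25 September 1998 + 20 = 15 October 1998 to 25 September 1998 + 65 = 29 November 1998; done 5 December 1998 — 6 days after the window closed.

No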